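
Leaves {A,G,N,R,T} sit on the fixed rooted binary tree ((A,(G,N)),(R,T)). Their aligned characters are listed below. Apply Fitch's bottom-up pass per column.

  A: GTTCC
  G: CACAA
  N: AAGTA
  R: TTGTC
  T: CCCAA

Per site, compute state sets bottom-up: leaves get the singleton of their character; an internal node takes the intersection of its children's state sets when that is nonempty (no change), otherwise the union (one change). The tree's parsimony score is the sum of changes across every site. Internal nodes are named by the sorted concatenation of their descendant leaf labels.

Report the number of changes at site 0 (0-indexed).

3

[col 0] GN: children G:{C}, N:{A} ∪→ {A,C}; cost 1
[col 0] AGN: children A:{G}, GN:{A,C} ∪→ {A,C,G}; cost 1
[col 0] RT: children R:{T}, T:{C} ∪→ {C,T}; cost 1
[col 0] AGNRT: children AGN:{A,C,G}, RT:{C,T} ∩→ {C}; cost 0
[col 1] GN: children G:{A}, N:{A} ∩→ {A}; cost 0
[col 1] AGN: children A:{T}, GN:{A} ∪→ {A,T}; cost 1
[col 1] RT: children R:{T}, T:{C} ∪→ {C,T}; cost 1
[col 1] AGNRT: children AGN:{A,T}, RT:{C,T} ∩→ {T}; cost 0
[col 2] GN: children G:{C}, N:{G} ∪→ {C,G}; cost 1
[col 2] AGN: children A:{T}, GN:{C,G} ∪→ {C,G,T}; cost 1
[col 2] RT: children R:{G}, T:{C} ∪→ {C,G}; cost 1
[col 2] AGNRT: children AGN:{C,G,T}, RT:{C,G} ∩→ {C,G}; cost 0
[col 3] GN: children G:{A}, N:{T} ∪→ {A,T}; cost 1
[col 3] AGN: children A:{C}, GN:{A,T} ∪→ {A,C,T}; cost 1
[col 3] RT: children R:{T}, T:{A} ∪→ {A,T}; cost 1
[col 3] AGNRT: children AGN:{A,C,T}, RT:{A,T} ∩→ {A,T}; cost 0
[col 4] GN: children G:{A}, N:{A} ∩→ {A}; cost 0
[col 4] AGN: children A:{C}, GN:{A} ∪→ {A,C}; cost 1
[col 4] RT: children R:{C}, T:{A} ∪→ {A,C}; cost 1
[col 4] AGNRT: children AGN:{A,C}, RT:{A,C} ∩→ {A,C}; cost 0
per-site changes: [3, 2, 3, 3, 2]; total = 13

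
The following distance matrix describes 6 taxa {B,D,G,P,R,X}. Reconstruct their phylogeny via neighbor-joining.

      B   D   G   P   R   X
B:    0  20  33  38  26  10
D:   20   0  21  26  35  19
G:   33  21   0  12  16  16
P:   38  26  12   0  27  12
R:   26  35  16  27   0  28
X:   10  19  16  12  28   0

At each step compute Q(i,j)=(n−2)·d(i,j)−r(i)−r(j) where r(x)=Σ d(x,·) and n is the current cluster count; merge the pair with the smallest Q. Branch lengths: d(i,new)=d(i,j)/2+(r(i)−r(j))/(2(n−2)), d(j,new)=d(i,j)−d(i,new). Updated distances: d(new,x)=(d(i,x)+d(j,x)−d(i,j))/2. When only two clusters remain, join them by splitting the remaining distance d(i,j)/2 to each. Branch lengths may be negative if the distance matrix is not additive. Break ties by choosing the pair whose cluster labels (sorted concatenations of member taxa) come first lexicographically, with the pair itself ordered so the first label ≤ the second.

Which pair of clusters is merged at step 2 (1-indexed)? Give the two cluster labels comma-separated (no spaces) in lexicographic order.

iteration 1: select B,X (d=10, Q=-172); attach at lengths (41/4, -1/4); label the merged cluster BX
  updated: d(BX,D)=29/2, d(BX,G)=39/2, d(BX,P)=20, d(BX,R)=22
iteration 2: select BX,D (d=29/2, Q=-129); attach at lengths (23/6, 32/3); label the merged cluster BDX
  updated: d(BDX,G)=13, d(BDX,P)=63/4, d(BDX,R)=85/4
iteration 3: select BDX,P (d=63/4, Q=-293/4); attach at lengths (107/16, 145/16); label the merged cluster BDPX
  updated: d(BDPX,G)=37/8, d(BDPX,R)=65/4
iteration 4: select BDPX,G (d=37/8, Q=-295/8); attach at lengths (39/16, 35/16); label the merged cluster BDGPX
  updated: d(BDGPX,R)=221/16
iteration 5: select BDGPX,R (d=221/16); attach at lengths (221/32, 221/32); label the merged cluster BDGPRX
final tree: (((((B:41/4,X:-1/4):23/6,D:32/3):107/16,P:145/16):39/16,G:35/16):221/32,R:221/32)
total length: 939/16

BX,D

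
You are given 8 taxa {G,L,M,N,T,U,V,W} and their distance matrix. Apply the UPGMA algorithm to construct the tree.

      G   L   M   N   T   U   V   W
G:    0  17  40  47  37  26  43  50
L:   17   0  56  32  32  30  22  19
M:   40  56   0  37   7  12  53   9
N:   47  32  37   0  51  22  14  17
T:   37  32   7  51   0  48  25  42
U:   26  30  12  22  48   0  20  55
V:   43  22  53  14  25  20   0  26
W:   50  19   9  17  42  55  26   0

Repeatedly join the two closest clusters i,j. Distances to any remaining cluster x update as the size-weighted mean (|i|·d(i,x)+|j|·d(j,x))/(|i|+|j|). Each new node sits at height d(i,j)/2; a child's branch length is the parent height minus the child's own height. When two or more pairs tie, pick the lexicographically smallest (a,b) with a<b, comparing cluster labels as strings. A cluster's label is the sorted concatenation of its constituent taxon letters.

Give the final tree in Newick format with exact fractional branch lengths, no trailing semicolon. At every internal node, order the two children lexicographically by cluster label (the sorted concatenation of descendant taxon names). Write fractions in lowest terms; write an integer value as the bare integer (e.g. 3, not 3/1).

step 1: merge (M,T) at d=7; branch lengths M→7/2, T→7/2; new cluster MT
  updated: d(G,MT)=77/2, d(L,MT)=44, d(MT,N)=44, d(MT,U)=30, d(MT,V)=39, d(MT,W)=51/2
step 2: merge (N,V) at d=14; branch lengths N→7, V→7; new cluster NV
  updated: d(G,NV)=45, d(L,NV)=27, d(MT,NV)=83/2, d(NV,U)=21, d(NV,W)=43/2
step 3: merge (G,L) at d=17; branch lengths G→17/2, L→17/2; new cluster GL
  updated: d(GL,MT)=165/4, d(GL,NV)=36, d(GL,U)=28, d(GL,W)=69/2
step 4: merge (NV,U) at d=21; branch lengths NV→7/2, U→21/2; new cluster NUV
  updated: d(GL,NUV)=100/3, d(MT,NUV)=113/3, d(NUV,W)=98/3
step 5: merge (MT,W) at d=51/2; branch lengths MT→37/4, W→51/4; new cluster MTW
  updated: d(GL,MTW)=39, d(MTW,NUV)=36
step 6: merge (GL,NUV) at d=100/3; branch lengths GL→49/6, NUV→37/6; new cluster GLNUV
  updated: d(GLNUV,MTW)=186/5
step 7: merge (GLNUV,MTW) at d=186/5; branch lengths GLNUV→29/15, MTW→117/20; new cluster GLMNTUVW
final tree: (((G:17/2,L:17/2):49/6,((N:7,V:7):7/2,U:21/2):37/6):29/15,((M:7/2,T:7/2):37/4,W:51/4):117/20)
total length: 5767/60

(((G:17/2,L:17/2):49/6,((N:7,V:7):7/2,U:21/2):37/6):29/15,((M:7/2,T:7/2):37/4,W:51/4):117/20)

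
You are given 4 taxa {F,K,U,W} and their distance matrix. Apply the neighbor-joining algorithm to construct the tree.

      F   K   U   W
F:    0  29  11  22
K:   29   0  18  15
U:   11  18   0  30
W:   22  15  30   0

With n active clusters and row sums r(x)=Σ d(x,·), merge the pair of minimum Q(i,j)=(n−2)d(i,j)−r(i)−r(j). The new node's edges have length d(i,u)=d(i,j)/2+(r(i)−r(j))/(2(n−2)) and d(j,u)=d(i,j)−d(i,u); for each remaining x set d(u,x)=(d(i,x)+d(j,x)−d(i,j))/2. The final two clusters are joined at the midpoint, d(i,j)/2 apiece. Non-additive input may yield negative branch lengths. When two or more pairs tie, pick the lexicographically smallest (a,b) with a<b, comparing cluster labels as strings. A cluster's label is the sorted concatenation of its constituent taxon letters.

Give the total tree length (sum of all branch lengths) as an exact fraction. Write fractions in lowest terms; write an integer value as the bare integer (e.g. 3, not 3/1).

iteration 1: select F,U (d=11, Q=-99); attach at lengths (25/4, 19/4); label the merged cluster FU
  updated: d(FU,K)=18, d(FU,W)=41/2
iteration 2: select FU,K (d=18, Q=-107/2); attach at lengths (47/4, 25/4); label the merged cluster FKU
  updated: d(FKU,W)=35/4
iteration 3: select FKU,W (d=35/4); attach at lengths (35/8, 35/8); label the merged cluster FKUW
final tree: (((F:25/4,U:19/4):47/4,K:25/4):35/8,W:35/8)
total length: 151/4

151/4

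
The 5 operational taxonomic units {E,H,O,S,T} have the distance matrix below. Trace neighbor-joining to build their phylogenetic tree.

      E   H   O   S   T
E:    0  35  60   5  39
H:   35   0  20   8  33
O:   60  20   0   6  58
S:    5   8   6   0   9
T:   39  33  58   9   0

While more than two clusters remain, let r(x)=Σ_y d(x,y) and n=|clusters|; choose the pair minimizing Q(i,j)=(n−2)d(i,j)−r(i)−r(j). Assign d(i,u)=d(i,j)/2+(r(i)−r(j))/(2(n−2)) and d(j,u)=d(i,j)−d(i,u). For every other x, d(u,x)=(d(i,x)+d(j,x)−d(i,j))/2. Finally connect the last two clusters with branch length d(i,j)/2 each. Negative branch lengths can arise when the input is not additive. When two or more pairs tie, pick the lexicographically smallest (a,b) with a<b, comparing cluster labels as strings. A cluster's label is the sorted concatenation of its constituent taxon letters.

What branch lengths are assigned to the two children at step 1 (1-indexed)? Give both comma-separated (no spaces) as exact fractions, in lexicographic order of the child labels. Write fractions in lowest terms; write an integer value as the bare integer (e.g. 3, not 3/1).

iteration 1: select H,O (d=20, Q=-180); attach at lengths (2, 18); label the merged cluster HO
  updated: d(E,HO)=75/2, d(HO,S)=-3, d(HO,T)=71/2
iteration 2: select E,T (d=39, Q=-87); attach at lengths (19, 20); label the merged cluster ET
  updated: d(ET,HO)=17, d(ET,S)=-25/2
iteration 3: select ET,HO (d=17, Q=-3/2); attach at lengths (15/4, 53/4); label the merged cluster EHOT
  updated: d(EHOT,S)=-65/4
iteration 4: select EHOT,S (d=-65/4); attach at lengths (-65/8, -65/8); label the merged cluster EHOST
final tree: (((E:19,T:20):15/4,(H:2,O:18):53/4):-65/8,S:-65/8)
total length: 239/4

2,18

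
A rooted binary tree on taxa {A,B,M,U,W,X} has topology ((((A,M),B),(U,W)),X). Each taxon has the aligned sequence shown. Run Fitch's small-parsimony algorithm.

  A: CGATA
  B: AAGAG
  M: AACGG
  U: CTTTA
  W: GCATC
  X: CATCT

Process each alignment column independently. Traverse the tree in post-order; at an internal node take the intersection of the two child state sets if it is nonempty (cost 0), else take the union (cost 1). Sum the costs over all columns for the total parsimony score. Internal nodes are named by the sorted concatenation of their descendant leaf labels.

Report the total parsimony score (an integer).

17

AM@0: {C} ∪ {A} = {A,C} (union, +1)
ABM@0: {A,C} ∩ {A} = {A} (intersection, +0)
UW@0: {C} ∪ {G} = {C,G} (union, +1)
ABMUW@0: {A} ∪ {C,G} = {A,C,G} (union, +1)
ABMUWX@0: {A,C,G} ∩ {C} = {C} (intersection, +0)
AM@1: {G} ∪ {A} = {A,G} (union, +1)
ABM@1: {A,G} ∩ {A} = {A} (intersection, +0)
UW@1: {T} ∪ {C} = {C,T} (union, +1)
ABMUW@1: {A} ∪ {C,T} = {A,C,T} (union, +1)
ABMUWX@1: {A,C,T} ∩ {A} = {A} (intersection, +0)
AM@2: {A} ∪ {C} = {A,C} (union, +1)
ABM@2: {A,C} ∪ {G} = {A,C,G} (union, +1)
UW@2: {T} ∪ {A} = {A,T} (union, +1)
ABMUW@2: {A,C,G} ∩ {A,T} = {A} (intersection, +0)
ABMUWX@2: {A} ∪ {T} = {A,T} (union, +1)
AM@3: {T} ∪ {G} = {G,T} (union, +1)
ABM@3: {G,T} ∪ {A} = {A,G,T} (union, +1)
UW@3: {T} ∩ {T} = {T} (intersection, +0)
ABMUW@3: {A,G,T} ∩ {T} = {T} (intersection, +0)
ABMUWX@3: {T} ∪ {C} = {C,T} (union, +1)
AM@4: {A} ∪ {G} = {A,G} (union, +1)
ABM@4: {A,G} ∩ {G} = {G} (intersection, +0)
UW@4: {A} ∪ {C} = {A,C} (union, +1)
ABMUW@4: {G} ∪ {A,C} = {A,C,G} (union, +1)
ABMUWX@4: {A,C,G} ∪ {T} = {A,C,G,T} (union, +1)
per-site changes: [3, 3, 4, 3, 4]; total = 17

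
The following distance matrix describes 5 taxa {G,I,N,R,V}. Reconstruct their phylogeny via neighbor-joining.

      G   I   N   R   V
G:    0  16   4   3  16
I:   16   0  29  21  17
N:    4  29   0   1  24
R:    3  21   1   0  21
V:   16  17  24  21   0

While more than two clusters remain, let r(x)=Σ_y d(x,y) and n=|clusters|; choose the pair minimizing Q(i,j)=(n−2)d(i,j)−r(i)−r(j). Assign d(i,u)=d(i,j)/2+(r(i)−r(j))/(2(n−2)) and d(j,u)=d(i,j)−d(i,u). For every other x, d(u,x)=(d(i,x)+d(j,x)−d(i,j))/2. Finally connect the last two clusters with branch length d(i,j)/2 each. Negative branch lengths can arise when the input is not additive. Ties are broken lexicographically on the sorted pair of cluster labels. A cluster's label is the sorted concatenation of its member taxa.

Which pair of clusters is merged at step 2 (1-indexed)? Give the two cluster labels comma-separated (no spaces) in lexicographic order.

step 1: merge (I,V) at d=17, Q=-110; branch lengths I→28/3, V→23/3; new cluster IV
  updated: d(G,IV)=15/2, d(IV,N)=18, d(IV,R)=25/2
step 2: merge (G,IV) at d=15/2, Q=-75/2; branch lengths G→-17/8, IV→77/8; new cluster GIV
  updated: d(GIV,N)=29/4, d(GIV,R)=4
step 3: merge (GIV,N) at d=29/4, Q=-49/4; branch lengths GIV→41/8, N→17/8; new cluster GINV
  updated: d(GINV,R)=-9/8
step 4: merge (GINV,R) at d=-9/8; branch lengths GINV→-9/16, R→-9/16; new cluster GINRV
final tree: (((G:-17/8,(I:28/3,V:23/3):77/8):41/8,N:17/8):-9/16,R:-9/16)
total length: 245/8

G,IV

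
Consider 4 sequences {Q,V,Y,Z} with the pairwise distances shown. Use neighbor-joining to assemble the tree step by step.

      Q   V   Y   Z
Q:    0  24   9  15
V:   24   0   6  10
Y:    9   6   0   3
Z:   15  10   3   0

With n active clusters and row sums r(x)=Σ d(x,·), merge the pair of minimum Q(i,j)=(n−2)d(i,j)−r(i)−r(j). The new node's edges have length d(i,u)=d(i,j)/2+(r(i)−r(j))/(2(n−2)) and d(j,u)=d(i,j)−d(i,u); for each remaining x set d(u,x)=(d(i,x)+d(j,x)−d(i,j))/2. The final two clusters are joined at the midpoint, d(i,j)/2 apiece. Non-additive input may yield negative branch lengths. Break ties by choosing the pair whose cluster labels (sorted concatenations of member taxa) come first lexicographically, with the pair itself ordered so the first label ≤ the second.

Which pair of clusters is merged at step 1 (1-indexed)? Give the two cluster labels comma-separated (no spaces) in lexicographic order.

Q,Y

iteration 1: select Q,Y (d=9, Q=-48); attach at lengths (12, -3); label the merged cluster QY
  updated: d(QY,V)=21/2, d(QY,Z)=9/2
iteration 2: select QY,V (d=21/2, Q=-25); attach at lengths (5/2, 8); label the merged cluster QVY
  updated: d(QVY,Z)=2
iteration 3: select QVY,Z (d=2); attach at lengths (1, 1); label the merged cluster QVYZ
final tree: (((Q:12,Y:-3):5/2,V:8):1,Z:1)
total length: 43/2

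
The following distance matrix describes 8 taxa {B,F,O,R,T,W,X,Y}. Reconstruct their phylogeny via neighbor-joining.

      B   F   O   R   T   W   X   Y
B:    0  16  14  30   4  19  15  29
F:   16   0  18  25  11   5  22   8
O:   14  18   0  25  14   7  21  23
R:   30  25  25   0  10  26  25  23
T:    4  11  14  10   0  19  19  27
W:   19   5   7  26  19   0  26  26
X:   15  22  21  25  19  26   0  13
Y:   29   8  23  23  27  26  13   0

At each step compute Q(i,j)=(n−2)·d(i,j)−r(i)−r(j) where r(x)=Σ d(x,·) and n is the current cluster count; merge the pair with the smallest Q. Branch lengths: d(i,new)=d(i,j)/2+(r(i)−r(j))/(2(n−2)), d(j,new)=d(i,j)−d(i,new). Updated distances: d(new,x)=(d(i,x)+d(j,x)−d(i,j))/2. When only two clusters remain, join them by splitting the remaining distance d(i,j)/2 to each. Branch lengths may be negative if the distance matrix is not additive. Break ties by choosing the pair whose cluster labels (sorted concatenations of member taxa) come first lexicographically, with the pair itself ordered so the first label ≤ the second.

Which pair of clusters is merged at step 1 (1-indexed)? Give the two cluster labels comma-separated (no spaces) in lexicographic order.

X,Y

step 1: merge (X,Y) at d=13, Q=-212; branch lengths X→35/6, Y→43/6; new cluster XY
  updated: d(B,XY)=31/2, d(F,XY)=17/2, d(O,XY)=31/2, d(R,XY)=35/2, d(T,XY)=33/2, d(W,XY)=39/2
step 2: merge (R,T) at d=10, Q=-158; branch lengths R→109/10, T→-9/10; new cluster RT
  updated: d(B,RT)=12, d(F,RT)=13, d(O,RT)=29/2, d(RT,W)=35/2, d(RT,XY)=12
step 3: merge (O,W) at d=7, Q=-109; branch lengths O→29/8, W→27/8; new cluster OW
  updated: d(B,OW)=13, d(F,OW)=8, d(OW,RT)=25/2, d(OW,XY)=14
step 4: merge (B,RT) at d=12, Q=-70; branch lengths B→43/6, RT→29/6; new cluster BRT
  updated: d(BRT,F)=17/2, d(BRT,OW)=27/4, d(BRT,XY)=31/4
step 5: merge (BRT,OW) at d=27/4, Q=-153/4; branch lengths BRT→31/16, OW→77/16; new cluster BORTW
  updated: d(BORTW,F)=39/8, d(BORTW,XY)=15/2
step 6: merge (BORTW,F) at d=39/8, Q=-167/8; branch lengths BORTW→31/16, F→47/16; new cluster BFORTW
  updated: d(BFORTW,XY)=89/16
step 7: merge (BFORTW,XY) at d=89/16; branch lengths BFORTW→89/32, XY→89/32; new cluster BFORTWXY
final tree: ((((B:43/6,(R:109/10,T:-9/10):29/6):31/16,(O:29/8,W:27/8):77/16):31/16,F:47/16):89/32,(X:35/6,Y:43/6):89/32)
total length: 947/16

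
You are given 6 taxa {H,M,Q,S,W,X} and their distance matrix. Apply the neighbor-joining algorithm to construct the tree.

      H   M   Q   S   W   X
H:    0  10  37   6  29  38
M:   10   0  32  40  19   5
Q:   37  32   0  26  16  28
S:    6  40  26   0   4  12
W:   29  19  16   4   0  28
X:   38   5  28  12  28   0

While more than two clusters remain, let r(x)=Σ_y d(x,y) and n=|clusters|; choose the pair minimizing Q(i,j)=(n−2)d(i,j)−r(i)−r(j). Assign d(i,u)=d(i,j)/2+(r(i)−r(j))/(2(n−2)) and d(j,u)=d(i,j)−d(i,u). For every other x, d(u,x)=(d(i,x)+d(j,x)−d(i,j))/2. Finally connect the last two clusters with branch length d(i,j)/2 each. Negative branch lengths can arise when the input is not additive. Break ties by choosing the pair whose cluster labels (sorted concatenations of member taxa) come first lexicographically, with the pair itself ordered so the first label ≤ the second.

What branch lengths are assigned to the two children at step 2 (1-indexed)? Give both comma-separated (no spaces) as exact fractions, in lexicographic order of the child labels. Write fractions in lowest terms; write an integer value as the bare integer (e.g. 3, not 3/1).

26/3,-8/3

step 1: merge (M,X) at d=5, Q=-197; branch lengths M→15/8, X→25/8; new cluster MX
  updated: d(H,MX)=43/2, d(MX,Q)=55/2, d(MX,S)=47/2, d(MX,W)=21
step 2: merge (H,S) at d=6, Q=-135; branch lengths H→26/3, S→-8/3; new cluster HS
  updated: d(HS,MX)=39/2, d(HS,Q)=57/2, d(HS,W)=27/2
step 3: merge (HS,MX) at d=39/2, Q=-181/2; branch lengths HS→65/8, MX→91/8; new cluster HMSX
  updated: d(HMSX,Q)=73/4, d(HMSX,W)=15/2
step 4: merge (HMSX,Q) at d=73/4, Q=-167/4; branch lengths HMSX→39/8, Q→107/8; new cluster HMQSX
  updated: d(HMQSX,W)=21/8
step 5: merge (HMQSX,W) at d=21/8; branch lengths HMQSX→21/16, W→21/16; new cluster HMQSWX
final tree: ((((H:26/3,S:-8/3):65/8,(M:15/8,X:25/8):91/8):39/8,Q:107/8):21/16,W:21/16)
total length: 411/8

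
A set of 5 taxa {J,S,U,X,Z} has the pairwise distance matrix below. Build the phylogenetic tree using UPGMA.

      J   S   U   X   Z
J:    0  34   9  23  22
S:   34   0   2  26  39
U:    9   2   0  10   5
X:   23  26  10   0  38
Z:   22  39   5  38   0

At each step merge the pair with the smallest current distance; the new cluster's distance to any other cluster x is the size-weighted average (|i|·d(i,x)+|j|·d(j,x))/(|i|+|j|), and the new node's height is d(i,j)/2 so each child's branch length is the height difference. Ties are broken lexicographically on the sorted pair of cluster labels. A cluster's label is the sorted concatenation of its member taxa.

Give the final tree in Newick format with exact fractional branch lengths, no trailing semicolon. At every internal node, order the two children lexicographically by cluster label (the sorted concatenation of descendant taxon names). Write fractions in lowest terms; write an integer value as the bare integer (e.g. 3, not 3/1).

((J:11,((S:1,U:1):8,X:9):2):2,Z:13)

1. join S+U (d=2) ⇒ SU; edges |S|=1, |U|=1
  updated: d(J,SU)=43/2, d(SU,X)=18, d(SU,Z)=22
2. join SU+X (d=18) ⇒ SUX; edges |SU|=8, |X|=9
  updated: d(J,SUX)=22, d(SUX,Z)=82/3
3. join J+SUX (d=22) ⇒ JSUX; edges |J|=11, |SUX|=2
  updated: d(JSUX,Z)=26
4. join JSUX+Z (d=26) ⇒ JSUXZ; edges |JSUX|=2, |Z|=13
final tree: ((J:11,((S:1,U:1):8,X:9):2):2,Z:13)
total length: 47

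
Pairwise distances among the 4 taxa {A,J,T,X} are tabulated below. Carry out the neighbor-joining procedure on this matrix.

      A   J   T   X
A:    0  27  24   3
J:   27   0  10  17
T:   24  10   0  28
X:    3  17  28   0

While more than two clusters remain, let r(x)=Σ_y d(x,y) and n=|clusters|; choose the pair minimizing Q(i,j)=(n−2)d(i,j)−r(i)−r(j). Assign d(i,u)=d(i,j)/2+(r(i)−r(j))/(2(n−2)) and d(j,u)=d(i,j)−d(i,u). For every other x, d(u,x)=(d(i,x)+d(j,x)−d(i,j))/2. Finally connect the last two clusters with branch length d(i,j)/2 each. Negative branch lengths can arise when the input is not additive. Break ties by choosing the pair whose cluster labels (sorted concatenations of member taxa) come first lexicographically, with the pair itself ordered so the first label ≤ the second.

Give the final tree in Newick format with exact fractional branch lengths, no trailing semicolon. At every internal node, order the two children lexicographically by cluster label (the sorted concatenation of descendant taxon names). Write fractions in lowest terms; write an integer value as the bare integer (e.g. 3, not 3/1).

iteration 1: select A,X (d=3, Q=-96); attach at lengths (3, 0); label the merged cluster AX
  updated: d(AX,J)=41/2, d(AX,T)=49/2
iteration 2: select AX,J (d=41/2, Q=-55); attach at lengths (35/2, 3); label the merged cluster AJX
  updated: d(AJX,T)=7
iteration 3: select AJX,T (d=7); attach at lengths (7/2, 7/2); label the merged cluster AJTX
final tree: (((A:3,X:0):35/2,J:3):7/2,T:7/2)
total length: 61/2

(((A:3,X:0):35/2,J:3):7/2,T:7/2)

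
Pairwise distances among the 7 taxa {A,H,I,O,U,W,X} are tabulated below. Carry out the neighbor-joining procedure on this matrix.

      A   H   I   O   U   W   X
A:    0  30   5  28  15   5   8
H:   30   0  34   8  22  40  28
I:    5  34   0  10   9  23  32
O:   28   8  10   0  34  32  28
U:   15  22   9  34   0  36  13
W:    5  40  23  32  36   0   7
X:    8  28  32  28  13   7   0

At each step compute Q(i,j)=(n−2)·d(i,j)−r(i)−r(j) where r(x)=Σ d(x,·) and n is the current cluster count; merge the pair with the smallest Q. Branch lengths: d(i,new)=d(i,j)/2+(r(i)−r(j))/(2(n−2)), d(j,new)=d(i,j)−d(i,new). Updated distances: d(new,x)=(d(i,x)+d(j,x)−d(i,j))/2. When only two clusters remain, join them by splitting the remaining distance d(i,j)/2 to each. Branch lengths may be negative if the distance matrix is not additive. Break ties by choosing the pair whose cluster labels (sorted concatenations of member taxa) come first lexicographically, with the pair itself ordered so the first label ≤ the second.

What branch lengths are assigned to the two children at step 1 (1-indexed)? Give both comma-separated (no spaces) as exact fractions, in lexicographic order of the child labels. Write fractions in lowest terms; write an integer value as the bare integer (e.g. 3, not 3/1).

31/5,9/5

step 1: merge (H,O) at d=8, Q=-262; branch lengths H→31/5, O→9/5; new cluster HO
  updated: d(A,HO)=25, d(HO,I)=18, d(HO,U)=24, d(HO,W)=32, d(HO,X)=24
step 2: merge (W,X) at d=7, Q=-159; branch lengths W→47/8, X→9/8; new cluster WX
  updated: d(A,WX)=3, d(HO,WX)=49/2, d(I,WX)=24, d(U,WX)=21
step 3: merge (A,WX) at d=3, Q=-223/2; branch lengths A→-31/12, WX→67/12; new cluster AWX
  updated: d(AWX,HO)=93/4, d(AWX,I)=13, d(AWX,U)=33/2
step 4: merge (AWX,HO) at d=93/4, Q=-143/2; branch lengths AWX→17/2, HO→59/4; new cluster AHOWX
  updated: d(AHOWX,I)=31/8, d(AHOWX,U)=69/8
step 5: merge (AHOWX,I) at d=31/8, Q=-43/2; branch lengths AHOWX→7/4, I→17/8; new cluster AHIOWX
  updated: d(AHIOWX,U)=55/8
step 6: merge (AHIOWX,U) at d=55/8; branch lengths AHIOWX→55/16, U→55/16; new cluster AHIOUWX
final tree: ((((A:-31/12,(W:47/8,X:9/8):67/12):17/2,(H:31/5,O:9/5):59/4):7/4,I:17/8):55/16,U:55/16)
total length: 52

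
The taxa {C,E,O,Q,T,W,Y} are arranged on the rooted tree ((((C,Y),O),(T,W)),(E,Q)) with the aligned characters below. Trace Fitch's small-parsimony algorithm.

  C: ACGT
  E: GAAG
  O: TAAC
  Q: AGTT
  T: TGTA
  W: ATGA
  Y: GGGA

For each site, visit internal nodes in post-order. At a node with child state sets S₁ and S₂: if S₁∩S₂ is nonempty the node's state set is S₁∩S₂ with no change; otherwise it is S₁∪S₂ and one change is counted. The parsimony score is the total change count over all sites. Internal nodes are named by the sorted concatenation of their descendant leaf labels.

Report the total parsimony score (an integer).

site 0, node CY: C={A} ∪ Y={G} → {A,G} (+1)
site 0, node COY: CY={A,G} ∪ O={T} → {A,G,T} (+1)
site 0, node TW: T={T} ∪ W={A} → {A,T} (+1)
site 0, node COTWY: COY={A,G,T} ∩ TW={A,T} → {A,T} (+0)
site 0, node EQ: E={G} ∪ Q={A} → {A,G} (+1)
site 0, node CEOQTWY: COTWY={A,T} ∩ EQ={A,G} → {A} (+0)
site 1, node CY: C={C} ∪ Y={G} → {C,G} (+1)
site 1, node COY: CY={C,G} ∪ O={A} → {A,C,G} (+1)
site 1, node TW: T={G} ∪ W={T} → {G,T} (+1)
site 1, node COTWY: COY={A,C,G} ∩ TW={G,T} → {G} (+0)
site 1, node EQ: E={A} ∪ Q={G} → {A,G} (+1)
site 1, node CEOQTWY: COTWY={G} ∩ EQ={A,G} → {G} (+0)
site 2, node CY: C={G} ∩ Y={G} → {G} (+0)
site 2, node COY: CY={G} ∪ O={A} → {A,G} (+1)
site 2, node TW: T={T} ∪ W={G} → {G,T} (+1)
site 2, node COTWY: COY={A,G} ∩ TW={G,T} → {G} (+0)
site 2, node EQ: E={A} ∪ Q={T} → {A,T} (+1)
site 2, node CEOQTWY: COTWY={G} ∪ EQ={A,T} → {A,G,T} (+1)
site 3, node CY: C={T} ∪ Y={A} → {A,T} (+1)
site 3, node COY: CY={A,T} ∪ O={C} → {A,C,T} (+1)
site 3, node TW: T={A} ∩ W={A} → {A} (+0)
site 3, node COTWY: COY={A,C,T} ∩ TW={A} → {A} (+0)
site 3, node EQ: E={G} ∪ Q={T} → {G,T} (+1)
site 3, node CEOQTWY: COTWY={A} ∪ EQ={G,T} → {A,G,T} (+1)
per-site changes: [4, 4, 4, 4]; total = 16

16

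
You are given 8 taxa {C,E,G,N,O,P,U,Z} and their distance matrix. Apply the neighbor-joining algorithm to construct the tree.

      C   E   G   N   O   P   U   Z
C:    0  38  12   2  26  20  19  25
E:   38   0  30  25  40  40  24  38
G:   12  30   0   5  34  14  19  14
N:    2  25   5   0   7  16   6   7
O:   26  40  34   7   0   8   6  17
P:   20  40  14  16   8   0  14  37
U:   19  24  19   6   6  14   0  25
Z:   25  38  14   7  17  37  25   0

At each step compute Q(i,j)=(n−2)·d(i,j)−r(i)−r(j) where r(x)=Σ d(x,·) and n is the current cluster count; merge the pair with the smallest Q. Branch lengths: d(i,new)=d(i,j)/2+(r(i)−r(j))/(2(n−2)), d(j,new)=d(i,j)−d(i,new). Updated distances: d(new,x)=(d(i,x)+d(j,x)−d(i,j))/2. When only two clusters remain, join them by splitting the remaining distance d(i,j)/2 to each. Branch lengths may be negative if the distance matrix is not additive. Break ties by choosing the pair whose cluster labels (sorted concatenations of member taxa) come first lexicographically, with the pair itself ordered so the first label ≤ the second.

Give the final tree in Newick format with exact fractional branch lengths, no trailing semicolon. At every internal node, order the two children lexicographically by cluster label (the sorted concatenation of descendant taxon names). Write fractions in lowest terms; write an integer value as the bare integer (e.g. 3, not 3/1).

((((C:349/48,N:-253/48):73/32,(E:727/32,((O:37/12,P:59/12):17/4,U:7/4):137/32):125/32):63/32,G:57/16):167/32,Z:167/32)

step 1: merge (O,P) at d=8, Q=-239; branch lengths O→37/12, P→59/12; new cluster OP
  updated: d(C,OP)=19, d(E,OP)=36, d(G,OP)=20, d(N,OP)=15/2, d(OP,U)=6, d(OP,Z)=23
step 2: merge (OP,U) at d=6, Q=-361/2; branch lengths OP→17/4, U→7/4; new cluster OPU
  updated: d(C,OPU)=16, d(E,OPU)=27, d(G,OPU)=33/2, d(N,OPU)=15/4, d(OPU,Z)=21
step 3: merge (E,OPU) at d=27, Q=-537/4; branch lengths E→727/32, OPU→137/32; new cluster EOPU
  updated: d(C,EOPU)=27/2, d(EOPU,G)=39/4, d(EOPU,N)=7/8, d(EOPU,Z)=16
step 4: merge (C,N) at d=2, Q=-491/8; branch lengths C→349/48, N→-253/48; new cluster CN
  updated: d(CN,EOPU)=99/16, d(CN,G)=15/2, d(CN,Z)=15
step 5: merge (CN,EOPU) at d=99/16, Q=-193/4; branch lengths CN→73/32, EOPU→125/32; new cluster CENOPU
  updated: d(CENOPU,G)=177/32, d(CENOPU,Z)=397/32
step 6: merge (CENOPU,G) at d=177/32, Q=-511/16; branch lengths CENOPU→63/32, G→57/16; new cluster CEGNOPU
  updated: d(CEGNOPU,Z)=167/16
step 7: merge (CEGNOPU,Z) at d=167/16; branch lengths CEGNOPU→167/32, Z→167/32; new cluster CEGNOPUZ
final tree: ((((C:349/48,N:-253/48):73/32,(E:727/32,((O:37/12,P:59/12):17/4,U:7/4):137/32):125/32):63/32,G:57/16):167/32,Z:167/32)
total length: 2085/32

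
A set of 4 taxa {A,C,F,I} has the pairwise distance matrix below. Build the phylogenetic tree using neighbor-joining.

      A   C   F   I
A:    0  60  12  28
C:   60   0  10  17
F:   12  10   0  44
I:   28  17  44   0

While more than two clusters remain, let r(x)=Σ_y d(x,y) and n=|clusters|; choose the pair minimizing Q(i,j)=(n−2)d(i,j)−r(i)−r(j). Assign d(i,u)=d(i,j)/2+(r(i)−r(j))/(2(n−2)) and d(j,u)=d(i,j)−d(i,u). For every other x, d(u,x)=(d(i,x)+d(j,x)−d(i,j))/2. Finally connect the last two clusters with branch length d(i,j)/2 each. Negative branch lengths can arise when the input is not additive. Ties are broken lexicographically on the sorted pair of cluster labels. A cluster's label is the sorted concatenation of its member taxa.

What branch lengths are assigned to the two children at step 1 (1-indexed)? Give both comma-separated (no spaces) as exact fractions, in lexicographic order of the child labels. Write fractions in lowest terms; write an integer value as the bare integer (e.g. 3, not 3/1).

1. join A+F (d=12, Q=-142) ⇒ AF; edges |A|=29/2, |F|=-5/2
  updated: d(AF,C)=29, d(AF,I)=30
2. join AF+C (d=29, Q=-76) ⇒ ACF; edges |AF|=21, |C|=8
  updated: d(ACF,I)=9
3. join ACF+I (d=9) ⇒ ACFI; edges |ACF|=9/2, |I|=9/2
final tree: (((A:29/2,F:-5/2):21,C:8):9/2,I:9/2)
total length: 50

29/2,-5/2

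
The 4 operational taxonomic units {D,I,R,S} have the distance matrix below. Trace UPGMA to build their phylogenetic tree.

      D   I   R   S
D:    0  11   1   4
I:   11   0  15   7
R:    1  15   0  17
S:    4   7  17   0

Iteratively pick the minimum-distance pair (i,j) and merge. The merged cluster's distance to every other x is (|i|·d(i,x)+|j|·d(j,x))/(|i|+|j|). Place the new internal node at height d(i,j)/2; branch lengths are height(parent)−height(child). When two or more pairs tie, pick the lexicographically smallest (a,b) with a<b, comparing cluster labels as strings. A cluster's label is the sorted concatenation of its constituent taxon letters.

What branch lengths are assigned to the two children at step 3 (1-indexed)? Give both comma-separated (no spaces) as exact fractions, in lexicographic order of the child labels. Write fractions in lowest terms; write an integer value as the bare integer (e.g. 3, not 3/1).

iteration 1: select D,R (d=1); attach at lengths (1/2, 1/2); label the merged cluster DR
  updated: d(DR,I)=13, d(DR,S)=21/2
iteration 2: select I,S (d=7); attach at lengths (7/2, 7/2); label the merged cluster IS
  updated: d(DR,IS)=47/4
iteration 3: select DR,IS (d=47/4); attach at lengths (43/8, 19/8); label the merged cluster DIRS
final tree: ((D:1/2,R:1/2):43/8,(I:7/2,S:7/2):19/8)
total length: 63/4

43/8,19/8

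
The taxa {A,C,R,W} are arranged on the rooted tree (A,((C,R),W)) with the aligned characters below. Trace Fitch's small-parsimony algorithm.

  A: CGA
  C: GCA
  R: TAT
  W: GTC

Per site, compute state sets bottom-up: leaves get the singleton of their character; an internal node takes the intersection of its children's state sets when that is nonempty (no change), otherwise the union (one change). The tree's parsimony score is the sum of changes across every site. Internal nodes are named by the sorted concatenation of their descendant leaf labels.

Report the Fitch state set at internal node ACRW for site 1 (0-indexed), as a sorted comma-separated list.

[col 0] CR: children C:{G}, R:{T} ∪→ {G,T}; cost 1
[col 0] CRW: children CR:{G,T}, W:{G} ∩→ {G}; cost 0
[col 0] ACRW: children A:{C}, CRW:{G} ∪→ {C,G}; cost 1
[col 1] CR: children C:{C}, R:{A} ∪→ {A,C}; cost 1
[col 1] CRW: children CR:{A,C}, W:{T} ∪→ {A,C,T}; cost 1
[col 1] ACRW: children A:{G}, CRW:{A,C,T} ∪→ {A,C,G,T}; cost 1
[col 2] CR: children C:{A}, R:{T} ∪→ {A,T}; cost 1
[col 2] CRW: children CR:{A,T}, W:{C} ∪→ {A,C,T}; cost 1
[col 2] ACRW: children A:{A}, CRW:{A,C,T} ∩→ {A}; cost 0
per-site changes: [2, 3, 2]; total = 7

A,C,G,T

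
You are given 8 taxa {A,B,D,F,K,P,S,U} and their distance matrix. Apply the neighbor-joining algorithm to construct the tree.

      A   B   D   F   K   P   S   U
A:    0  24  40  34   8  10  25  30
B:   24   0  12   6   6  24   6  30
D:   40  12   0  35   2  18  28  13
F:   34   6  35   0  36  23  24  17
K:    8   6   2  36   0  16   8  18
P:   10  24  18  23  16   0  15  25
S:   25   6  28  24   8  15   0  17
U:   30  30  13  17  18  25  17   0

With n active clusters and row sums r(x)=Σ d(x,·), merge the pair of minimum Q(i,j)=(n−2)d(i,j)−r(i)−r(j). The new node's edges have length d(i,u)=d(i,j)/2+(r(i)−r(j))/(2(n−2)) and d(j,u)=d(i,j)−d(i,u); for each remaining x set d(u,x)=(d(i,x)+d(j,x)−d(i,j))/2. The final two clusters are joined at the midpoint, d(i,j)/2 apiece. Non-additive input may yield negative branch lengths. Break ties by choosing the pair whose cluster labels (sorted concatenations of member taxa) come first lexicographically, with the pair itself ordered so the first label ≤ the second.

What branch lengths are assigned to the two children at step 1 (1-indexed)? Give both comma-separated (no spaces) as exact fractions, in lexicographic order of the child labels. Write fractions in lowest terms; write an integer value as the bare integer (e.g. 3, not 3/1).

-31/12,103/12

iteration 1: select B,F (d=6, Q=-247); attach at lengths (-31/12, 103/12); label the merged cluster BF
  updated: d(A,BF)=26, d(BF,D)=41/2, d(BF,K)=18, d(BF,P)=41/2, d(BF,S)=12, d(BF,U)=41/2
iteration 2: select A,P (d=10, Q=-387/2); attach at lengths (169/20, 31/20); label the merged cluster AP
  updated: d(AP,BF)=73/4, d(AP,D)=24, d(AP,K)=7, d(AP,S)=15, d(AP,U)=45/2
iteration 3: select D,K (d=2, Q=-265/2); attach at lengths (85/16, -53/16); label the merged cluster DK
  updated: d(AP,DK)=29/2, d(BF,DK)=73/4, d(DK,S)=17, d(DK,U)=29/2
iteration 4: select DK,U (d=29/2, Q=-381/4); attach at lengths (133/24, 215/24); label the merged cluster DKU
  updated: d(AP,DKU)=45/4, d(BF,DKU)=97/8, d(DKU,S)=39/4
iteration 5: select AP,DKU (d=45/4, Q=-441/8); attach at lengths (271/32, 89/32); label the merged cluster ADKPU
  updated: d(ADKPU,BF)=153/16, d(ADKPU,S)=27/4
iteration 6: select ADKPU,BF (d=153/16, Q=-453/16); attach at lengths (69/32, 237/32); label the merged cluster ABDFKPU
  updated: d(ABDFKPU,S)=147/32
iteration 7: select ABDFKPU,S (d=147/32); attach at lengths (147/64, 147/64); label the merged cluster ABDFKPSU
final tree: ((((A:169/20,P:31/20):271/32,((D:85/16,K:-53/16):133/24,U:215/24):89/32):69/32,(B:-31/12,F:103/12):237/32):147/64,S:147/64)
total length: 1853/32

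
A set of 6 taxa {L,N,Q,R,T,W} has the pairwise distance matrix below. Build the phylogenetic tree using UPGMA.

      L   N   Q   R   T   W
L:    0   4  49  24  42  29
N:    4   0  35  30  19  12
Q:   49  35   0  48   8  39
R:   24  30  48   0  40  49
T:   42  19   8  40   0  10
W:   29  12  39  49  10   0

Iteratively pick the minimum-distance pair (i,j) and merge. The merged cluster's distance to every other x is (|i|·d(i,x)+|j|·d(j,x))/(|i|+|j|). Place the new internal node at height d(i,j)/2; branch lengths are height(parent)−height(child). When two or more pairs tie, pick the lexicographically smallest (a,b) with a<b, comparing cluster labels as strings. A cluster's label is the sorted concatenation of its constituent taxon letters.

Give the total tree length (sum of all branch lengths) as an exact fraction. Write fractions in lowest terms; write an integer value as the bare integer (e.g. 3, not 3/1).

4237/60

iteration 1: select L,N (d=4); attach at lengths (2, 2); label the merged cluster LN
  updated: d(LN,Q)=42, d(LN,R)=27, d(LN,T)=61/2, d(LN,W)=41/2
iteration 2: select Q,T (d=8); attach at lengths (4, 4); label the merged cluster QT
  updated: d(LN,QT)=145/4, d(QT,R)=44, d(QT,W)=49/2
iteration 3: select LN,W (d=41/2); attach at lengths (33/4, 41/4); label the merged cluster LNW
  updated: d(LNW,QT)=97/3, d(LNW,R)=103/3
iteration 4: select LNW,QT (d=97/3); attach at lengths (71/12, 73/6); label the merged cluster LNQTW
  updated: d(LNQTW,R)=191/5
iteration 5: select LNQTW,R (d=191/5); attach at lengths (44/15, 191/10); label the merged cluster LNQRTW
final tree: ((((L:2,N:2):33/4,W:41/4):71/12,(Q:4,T:4):73/6):44/15,R:191/10)
total length: 4237/60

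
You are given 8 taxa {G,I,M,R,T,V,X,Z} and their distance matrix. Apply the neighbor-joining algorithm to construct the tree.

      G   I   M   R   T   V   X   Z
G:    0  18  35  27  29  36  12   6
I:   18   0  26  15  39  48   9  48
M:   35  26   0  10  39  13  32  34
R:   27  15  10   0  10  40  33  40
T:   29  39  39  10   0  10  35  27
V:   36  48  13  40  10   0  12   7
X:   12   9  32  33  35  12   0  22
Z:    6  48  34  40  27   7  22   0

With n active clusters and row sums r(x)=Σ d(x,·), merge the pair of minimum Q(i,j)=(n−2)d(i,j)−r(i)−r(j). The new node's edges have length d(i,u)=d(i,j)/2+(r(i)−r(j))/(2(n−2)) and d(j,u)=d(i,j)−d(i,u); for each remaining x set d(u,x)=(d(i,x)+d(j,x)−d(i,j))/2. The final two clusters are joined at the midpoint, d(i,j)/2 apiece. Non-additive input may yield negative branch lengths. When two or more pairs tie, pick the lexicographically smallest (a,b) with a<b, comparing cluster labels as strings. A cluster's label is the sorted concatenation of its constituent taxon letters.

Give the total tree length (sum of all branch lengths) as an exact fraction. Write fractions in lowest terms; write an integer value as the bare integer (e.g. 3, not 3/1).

1159/16

iteration 1: select G,Z (d=6, Q=-311); attach at lengths (5/4, 19/4); label the merged cluster GZ
  updated: d(GZ,I)=30, d(GZ,M)=63/2, d(GZ,R)=61/2, d(GZ,T)=25, d(GZ,V)=37/2, d(GZ,X)=14
iteration 2: select I,X (d=9, Q=-257); attach at lengths (77/10, 13/10); label the merged cluster IX
  updated: d(GZ,IX)=35/2, d(IX,M)=49/2, d(IX,R)=39/2, d(IX,T)=65/2, d(IX,V)=51/2
iteration 3: select M,R (d=10, Q=-188); attach at lengths (6, 4); label the merged cluster MR
  updated: d(GZ,MR)=26, d(IX,MR)=17, d(MR,T)=39/2, d(MR,V)=43/2
iteration 4: select T,V (d=10, Q=-265/2); attach at lengths (83/12, 37/12); label the merged cluster TV
  updated: d(GZ,TV)=67/4, d(IX,TV)=24, d(MR,TV)=31/2
iteration 5: select GZ,IX (d=35/2, Q=-335/4); attach at lengths (147/16, 133/16); label the merged cluster GIXZ
  updated: d(GIXZ,MR)=51/4, d(GIXZ,TV)=93/8
iteration 6: select GIXZ,MR (d=51/4, Q=-319/8); attach at lengths (71/16, 133/16); label the merged cluster GIMRXZ
  updated: d(GIMRXZ,TV)=115/16
iteration 7: select GIMRXZ,TV (d=115/16); attach at lengths (115/32, 115/32); label the merged cluster GIMRTVXZ
final tree: ((((G:5/4,Z:19/4):147/16,(I:77/10,X:13/10):133/16):71/16,(M:6,R:4):133/16):115/32,(T:83/12,V:37/12):115/32)
total length: 1159/16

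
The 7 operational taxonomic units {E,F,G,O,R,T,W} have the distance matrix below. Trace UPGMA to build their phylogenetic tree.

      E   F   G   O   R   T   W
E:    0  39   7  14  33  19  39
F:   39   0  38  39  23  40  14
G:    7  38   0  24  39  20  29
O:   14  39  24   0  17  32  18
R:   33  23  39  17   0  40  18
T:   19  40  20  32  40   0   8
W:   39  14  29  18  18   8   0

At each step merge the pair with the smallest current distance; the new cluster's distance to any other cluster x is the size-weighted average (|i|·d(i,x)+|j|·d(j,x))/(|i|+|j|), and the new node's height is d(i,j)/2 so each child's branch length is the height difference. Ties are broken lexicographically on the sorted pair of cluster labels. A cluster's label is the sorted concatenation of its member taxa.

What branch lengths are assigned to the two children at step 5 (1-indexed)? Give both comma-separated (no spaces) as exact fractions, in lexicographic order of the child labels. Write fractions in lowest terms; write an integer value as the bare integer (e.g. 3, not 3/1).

iteration 1: select E,G (d=7); attach at lengths (7/2, 7/2); label the merged cluster EG
  updated: d(EG,F)=77/2, d(EG,O)=19, d(EG,R)=36, d(EG,T)=39/2, d(EG,W)=34
iteration 2: select T,W (d=8); attach at lengths (4, 4); label the merged cluster TW
  updated: d(EG,TW)=107/4, d(F,TW)=27, d(O,TW)=25, d(R,TW)=29
iteration 3: select O,R (d=17); attach at lengths (17/2, 17/2); label the merged cluster OR
  updated: d(EG,OR)=55/2, d(F,OR)=31, d(OR,TW)=27
iteration 4: select EG,TW (d=107/4); attach at lengths (79/8, 75/8); label the merged cluster EGTW
  updated: d(EGTW,F)=131/4, d(EGTW,OR)=109/4
iteration 5: select EGTW,OR (d=109/4); attach at lengths (1/4, 41/8); label the merged cluster EGORTW
  updated: d(EGORTW,F)=193/6
iteration 6: select EGORTW,F (d=193/6); attach at lengths (59/24, 193/12); label the merged cluster EFGORTW
final tree: ((((E:7/2,G:7/2):79/8,(T:4,W:4):75/8):1/4,(O:17/2,R:17/2):41/8):59/24,F:193/12)
total length: 451/6

1/4,41/8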